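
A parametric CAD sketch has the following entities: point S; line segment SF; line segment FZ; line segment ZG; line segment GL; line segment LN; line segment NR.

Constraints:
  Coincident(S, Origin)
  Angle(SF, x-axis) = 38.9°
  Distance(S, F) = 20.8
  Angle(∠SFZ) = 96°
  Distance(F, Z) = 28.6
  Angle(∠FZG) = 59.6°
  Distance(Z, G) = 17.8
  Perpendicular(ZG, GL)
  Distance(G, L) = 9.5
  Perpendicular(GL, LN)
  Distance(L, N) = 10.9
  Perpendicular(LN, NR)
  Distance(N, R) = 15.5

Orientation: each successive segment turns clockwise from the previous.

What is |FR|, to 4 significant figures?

31.59

S is at the origin; SF runs at 38.9° with length 20.8, so F = (16.19, 13.06). ∠SFZ = 96.0° gives FZ at -45.10° from the x-axis; with |FZ| = 28.6, Z = (36.38, -7.197). ∠FZG = 59.6° gives ZG at -165.5° from the x-axis; with |ZG| = 17.8, G = (19.14, -11.65). ZG is perpendicular to GL, so GL runs at 104.5°; with |GL| = 9.5, L = (16.76, -2.456). GL ⟂ LN, so LN runs at 14.50°; with |LN| = 10.9, N = (27.32, 0.2729). The perpendicularity gives NR at right angles to LN, so NR runs at -75.50°; with |NR| = 15.5, R = (31.20, -14.73). Then |FR| = |R − F| = 31.59.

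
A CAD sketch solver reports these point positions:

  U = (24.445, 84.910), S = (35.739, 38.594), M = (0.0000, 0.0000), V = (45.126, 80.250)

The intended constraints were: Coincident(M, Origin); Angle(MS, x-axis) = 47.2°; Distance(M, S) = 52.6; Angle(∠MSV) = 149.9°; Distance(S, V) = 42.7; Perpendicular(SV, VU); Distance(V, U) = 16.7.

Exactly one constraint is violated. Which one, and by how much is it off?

Distance(V, U) = 16.7 — off by 4.50.

M = (0.00, 0.00) ✓; MS at 47.20° ✓; |MS| = 52.60 ✓; ∠MSV = 149.9° ✓; |SV| = 42.70 ✓; ∠(SV, VU) = 90.00° ✓; |VU| = 21.20 ✗.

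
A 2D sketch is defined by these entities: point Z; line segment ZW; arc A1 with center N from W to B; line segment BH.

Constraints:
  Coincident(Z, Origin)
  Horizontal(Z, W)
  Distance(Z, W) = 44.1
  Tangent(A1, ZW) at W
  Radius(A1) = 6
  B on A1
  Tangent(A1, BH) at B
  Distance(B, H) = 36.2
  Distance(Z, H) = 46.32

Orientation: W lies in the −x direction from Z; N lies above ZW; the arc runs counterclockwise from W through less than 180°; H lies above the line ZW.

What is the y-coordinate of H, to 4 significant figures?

38.11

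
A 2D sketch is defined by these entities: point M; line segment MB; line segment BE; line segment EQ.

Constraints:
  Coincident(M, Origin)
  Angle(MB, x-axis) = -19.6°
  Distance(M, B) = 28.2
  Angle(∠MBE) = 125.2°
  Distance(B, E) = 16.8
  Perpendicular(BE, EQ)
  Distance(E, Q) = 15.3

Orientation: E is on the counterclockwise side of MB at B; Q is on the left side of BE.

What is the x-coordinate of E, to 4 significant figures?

40.29

M is at the origin; MB runs at -19.6° with length 28.2, so B = 28.2·(cos -19.6°, sin -19.6°) = (26.57, -9.460). ∠MBE = 125.2°, so BE runs at -19.6° + (180° − 125.2°) = 35.20° from the x-axis; with |BE| = 16.8, E = B + 16.8·(cos 35.20°, sin 35.20°) = (40.29, 0.2243). So E.x = 40.29.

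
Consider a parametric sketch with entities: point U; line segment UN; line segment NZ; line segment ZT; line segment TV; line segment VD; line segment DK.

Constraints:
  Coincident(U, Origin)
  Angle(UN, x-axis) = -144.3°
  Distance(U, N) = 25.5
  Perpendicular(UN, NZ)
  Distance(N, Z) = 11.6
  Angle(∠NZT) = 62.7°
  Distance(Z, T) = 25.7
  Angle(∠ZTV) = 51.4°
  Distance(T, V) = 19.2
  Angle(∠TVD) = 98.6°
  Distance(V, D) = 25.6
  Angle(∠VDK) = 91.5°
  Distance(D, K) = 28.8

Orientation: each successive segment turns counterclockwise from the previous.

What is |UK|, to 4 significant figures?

31.41

U is at the origin; UN runs at -144.3° with length 25.5, so N = (-20.71, -14.88). The perpendicularity gives NZ at right angles to UN, so NZ runs at -54.30°; with |NZ| = 11.6, Z = (-13.94, -24.30). ∠NZT = 62.7° gives ZT at 63.00° from the x-axis; with |ZT| = 25.7, T = (-2.271, -1.402). ∠ZTV = 51.4° gives TV at -168.4° from the x-axis; with |TV| = 19.2, V = (-21.08, -5.262). ∠TVD = 98.6° gives VD at -87.00° from the x-axis; with |VD| = 25.6, D = (-19.74, -30.83). ∠VDK = 91.5° gives DK at 1.500° from the x-axis; with |DK| = 28.8, K = (9.051, -30.07). Then |UK| = |K − U| = 31.41.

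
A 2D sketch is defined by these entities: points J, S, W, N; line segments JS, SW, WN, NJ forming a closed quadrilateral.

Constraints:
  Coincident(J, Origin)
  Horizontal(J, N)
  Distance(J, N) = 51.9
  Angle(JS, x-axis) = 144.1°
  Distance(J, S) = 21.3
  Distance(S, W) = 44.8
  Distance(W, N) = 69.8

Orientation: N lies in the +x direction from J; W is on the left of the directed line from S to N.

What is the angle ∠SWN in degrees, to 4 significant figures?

71.92°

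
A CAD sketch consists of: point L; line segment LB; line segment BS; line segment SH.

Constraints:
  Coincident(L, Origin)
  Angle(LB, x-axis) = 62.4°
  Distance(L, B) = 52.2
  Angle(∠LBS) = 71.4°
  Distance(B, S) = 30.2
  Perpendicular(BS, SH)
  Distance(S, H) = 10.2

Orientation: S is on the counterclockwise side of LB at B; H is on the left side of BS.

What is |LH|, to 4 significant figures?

41.55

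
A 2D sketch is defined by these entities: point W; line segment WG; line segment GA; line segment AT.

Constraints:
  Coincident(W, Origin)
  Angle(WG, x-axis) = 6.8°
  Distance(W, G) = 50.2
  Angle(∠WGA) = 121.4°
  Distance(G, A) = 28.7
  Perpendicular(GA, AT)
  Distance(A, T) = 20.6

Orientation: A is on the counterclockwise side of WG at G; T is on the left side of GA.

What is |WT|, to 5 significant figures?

59.195

W is at the origin; WG runs at 6.8° with length 50.2, so G = 50.2·(cos 6.8°, sin 6.8°) = (49.847, 5.9439). ∠WGA = 121.4°, so GA runs at 6.8° + (180° − 121.4°) = 65.400° from the x-axis; with |GA| = 28.7, A = G + 28.7·(cos 65.400°, sin 65.400°) = (61.794, 32.039). The perpendicularity gives AT at right angles to GA; with |AT| = 20.6 on the left of GA, T = A + 20.6·(-0.90924, 0.41628) = (43.064, 40.614). Then |WT| = |T − W| = 59.195.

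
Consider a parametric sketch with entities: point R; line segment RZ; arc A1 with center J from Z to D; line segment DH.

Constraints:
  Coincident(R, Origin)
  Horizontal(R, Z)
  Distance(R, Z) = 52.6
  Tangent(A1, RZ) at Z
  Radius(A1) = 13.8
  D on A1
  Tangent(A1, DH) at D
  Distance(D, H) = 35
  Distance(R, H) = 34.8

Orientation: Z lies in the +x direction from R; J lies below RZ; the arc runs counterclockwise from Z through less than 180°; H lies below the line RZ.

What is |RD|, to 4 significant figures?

42.85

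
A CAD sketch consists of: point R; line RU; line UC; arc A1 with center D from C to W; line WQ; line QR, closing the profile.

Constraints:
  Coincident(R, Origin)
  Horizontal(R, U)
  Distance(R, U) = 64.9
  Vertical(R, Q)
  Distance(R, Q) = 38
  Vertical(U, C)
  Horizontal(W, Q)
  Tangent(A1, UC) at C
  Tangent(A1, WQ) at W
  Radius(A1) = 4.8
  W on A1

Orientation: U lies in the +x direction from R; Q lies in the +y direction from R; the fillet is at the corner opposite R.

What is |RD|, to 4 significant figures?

68.66

RQ is vertical with |RQ| = 38.0 and Q on the +y side, so Q = (0.000, 38.00). The virtual corner opposite R is at (64.90, 38.00). Tangency of A1 to UC means the radius DC is perpendicular to UC and A1 meets WQ tangentially, so DW is at right angles to WQ, with radius 4.8, so the center D sits 4.8 in from both sides at D = (60.10, 33.20). Then |RD| = |D − R| = 68.66.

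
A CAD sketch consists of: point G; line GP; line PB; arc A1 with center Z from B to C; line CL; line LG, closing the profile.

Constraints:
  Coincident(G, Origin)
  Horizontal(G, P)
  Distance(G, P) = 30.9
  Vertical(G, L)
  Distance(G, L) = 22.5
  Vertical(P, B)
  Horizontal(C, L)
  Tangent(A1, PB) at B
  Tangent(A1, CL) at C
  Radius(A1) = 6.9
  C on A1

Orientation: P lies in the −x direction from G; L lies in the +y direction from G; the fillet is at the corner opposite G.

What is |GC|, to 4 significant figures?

32.90

The virtual corner opposite G is at (-30.90, 22.50). A1 meets PB tangentially, so ZB is at right angles to PB and the tangent condition forces ZC to be normal to CL, with radius 6.9, so the center Z sits 6.9 in from both sides at Z = (-24.00, 15.60). That places the tangent points at B = (-30.90, 15.60) on PB and C = (-24.00, 22.50) on CL. Then |GC| = |C − G| = 32.90.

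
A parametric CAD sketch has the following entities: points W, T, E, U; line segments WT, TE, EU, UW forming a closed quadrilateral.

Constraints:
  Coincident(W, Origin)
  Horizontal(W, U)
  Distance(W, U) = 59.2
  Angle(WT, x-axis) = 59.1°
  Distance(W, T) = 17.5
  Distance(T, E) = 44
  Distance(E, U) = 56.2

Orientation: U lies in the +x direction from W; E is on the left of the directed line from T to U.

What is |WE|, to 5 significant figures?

61.451

W is at the origin; W and U share the same y with |WU| = 59.2 and U in +x, so U = (59.2, 0). WT runs at 59.1° with |WT| = 17.5, so T = (8.9870, 15.016). E is determined by |TE| = 44.0 and |EU| = 56.2 together: it lies at the intersection of circle(T, 44.0) and circle(U, 56.2). With |TU| = 52.410, the foot of the radical line on TU is 14.543 from T and the perpendicular offset is √(44.0² − 14.543²) = 41.527. Taking the left-of-TU solution: E = (34.818, 50.636).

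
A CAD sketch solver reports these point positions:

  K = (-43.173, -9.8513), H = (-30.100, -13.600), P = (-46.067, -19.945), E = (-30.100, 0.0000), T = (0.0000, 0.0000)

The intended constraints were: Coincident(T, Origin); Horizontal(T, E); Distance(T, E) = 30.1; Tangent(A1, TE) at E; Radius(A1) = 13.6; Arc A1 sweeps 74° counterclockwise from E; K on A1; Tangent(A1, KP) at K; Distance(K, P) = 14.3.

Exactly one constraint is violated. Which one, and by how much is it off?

Distance(K, P) = 14.3 — off by 3.80.

T = (0.00, 0.00) ✓; T.y = 0.00, E.y = 0.00 ✓; |TE| = 30.10 ✓; ∠(HE, ET) = 90.00° ✓; |HE| = 13.60 ✓; bearing(H→K) − bearing(H→E) = 74.00° ✓; |HK| = 13.60 ✓; ∠(HK, KP) = 90.00° ✓; |KP| = 10.50 ✗.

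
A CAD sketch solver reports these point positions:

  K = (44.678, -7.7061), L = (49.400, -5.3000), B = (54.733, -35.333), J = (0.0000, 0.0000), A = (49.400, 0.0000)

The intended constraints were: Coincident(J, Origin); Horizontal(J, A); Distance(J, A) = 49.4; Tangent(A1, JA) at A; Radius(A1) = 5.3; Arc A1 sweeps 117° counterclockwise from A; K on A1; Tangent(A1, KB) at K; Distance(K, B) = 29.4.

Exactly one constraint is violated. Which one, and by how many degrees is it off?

Tangent(A1, KB) at K — off by 7.00°.

J = (0.00, 0.00) ✓; J.y = 0.00, A.y = 0.00 ✓; |JA| = 49.40 ✓; ∠(LA, AJ) = 90.00° ✓; |LA| = 5.300 ✓; bearing(L→K) − bearing(L→A) = 117.0° ✓; |LK| = 5.300 ✓; ∠(LK, KB) = 97.00° ✗; |KB| = 29.40 ✓.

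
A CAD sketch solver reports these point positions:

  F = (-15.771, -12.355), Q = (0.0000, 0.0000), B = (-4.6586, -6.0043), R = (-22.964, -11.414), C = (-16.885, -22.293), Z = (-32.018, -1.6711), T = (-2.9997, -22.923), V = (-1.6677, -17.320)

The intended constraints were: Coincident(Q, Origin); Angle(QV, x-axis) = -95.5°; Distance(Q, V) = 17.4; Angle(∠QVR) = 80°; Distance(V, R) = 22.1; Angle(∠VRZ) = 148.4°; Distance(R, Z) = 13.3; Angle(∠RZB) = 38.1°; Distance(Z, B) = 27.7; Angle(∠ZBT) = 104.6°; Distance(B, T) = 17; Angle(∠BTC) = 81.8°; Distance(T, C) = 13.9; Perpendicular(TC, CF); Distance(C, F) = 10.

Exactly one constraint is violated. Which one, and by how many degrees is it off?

Perpendicular(TC, CF) — off by 3.80°.

Q = (0.00, 0.00) ✓; QV at -95.50° ✓; |QV| = 17.40 ✓; ∠QVR = 80.00° ✓; |VR| = 22.10 ✓; ∠VRZ = 148.4° ✓; |RZ| = 13.30 ✓; ∠RZB = 38.10° ✓; |ZB| = 27.70 ✓; ∠ZBT = 104.6° ✓; |BT| = 17.00 ✓; ∠BTC = 81.80° ✓; |TC| = 13.90 ✓; ∠(TC, CF) = 93.80° ✗; |CF| = 10.00 ✓.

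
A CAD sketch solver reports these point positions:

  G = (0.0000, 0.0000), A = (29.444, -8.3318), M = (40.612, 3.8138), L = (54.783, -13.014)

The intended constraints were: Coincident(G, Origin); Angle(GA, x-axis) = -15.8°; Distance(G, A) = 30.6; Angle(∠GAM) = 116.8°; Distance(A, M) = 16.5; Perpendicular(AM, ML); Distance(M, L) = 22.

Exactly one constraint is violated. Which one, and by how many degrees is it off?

Perpendicular(AM, ML) — off by 7.30°.

G = (0.00, 0.00) ✓; GA at -15.80° ✓; |GA| = 30.60 ✓; ∠GAM = 116.8° ✓; |AM| = 16.50 ✓; ∠(AM, ML) = 97.30° ✗; |ML| = 22.00 ✓.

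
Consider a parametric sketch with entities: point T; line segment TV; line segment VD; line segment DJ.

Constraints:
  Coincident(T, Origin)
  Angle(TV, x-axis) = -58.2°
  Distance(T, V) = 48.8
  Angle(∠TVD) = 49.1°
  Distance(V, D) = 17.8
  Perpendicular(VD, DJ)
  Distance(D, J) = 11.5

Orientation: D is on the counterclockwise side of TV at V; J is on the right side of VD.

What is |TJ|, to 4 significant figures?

50.41

T is at the origin; TV runs at -58.2° with length 48.8, so V = 48.8·(cos -58.2°, sin -58.2°) = (25.72, -41.47). ∠TVD = 49.1°, so VD runs at -58.2° + (180° − 49.1°) = 72.70° from the x-axis; with |VD| = 17.8, D = V + 17.8·(cos 72.70°, sin 72.70°) = (31.01, -24.48). VD ⟂ DJ; with |DJ| = 11.5 on the right of VD, J = D + 11.5·(0.9548, -0.2974) = (41.99, -27.90). Then |TJ| = |J − T| = 50.41.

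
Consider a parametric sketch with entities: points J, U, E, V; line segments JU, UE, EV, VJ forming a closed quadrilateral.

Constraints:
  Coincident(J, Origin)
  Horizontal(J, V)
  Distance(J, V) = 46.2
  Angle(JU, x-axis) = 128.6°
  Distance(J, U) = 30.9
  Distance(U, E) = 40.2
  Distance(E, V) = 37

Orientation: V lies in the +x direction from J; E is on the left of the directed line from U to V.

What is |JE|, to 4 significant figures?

34.04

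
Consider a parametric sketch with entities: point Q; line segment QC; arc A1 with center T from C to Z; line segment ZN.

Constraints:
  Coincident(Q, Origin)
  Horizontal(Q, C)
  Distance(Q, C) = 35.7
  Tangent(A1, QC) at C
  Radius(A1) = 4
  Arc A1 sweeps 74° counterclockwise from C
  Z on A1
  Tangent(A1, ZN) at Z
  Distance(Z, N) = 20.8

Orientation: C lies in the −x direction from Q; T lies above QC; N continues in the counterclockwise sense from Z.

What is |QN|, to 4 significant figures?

34.73

On A1, C sits at bearing -90° from T; a 74° counterclockwise sweep puts Z at bearing -16°, so Z = T + 4.0·(cos -16°, sin -16°) = (-31.85, 2.897). Tangency of A1 to ZN means the radius TZ is perpendicular to ZN, so ZN runs along (−sin -16°, cos -16°); with |ZN| = 20.8, N = (-26.12, 22.89). Then |QN| = |N − Q| = 34.73.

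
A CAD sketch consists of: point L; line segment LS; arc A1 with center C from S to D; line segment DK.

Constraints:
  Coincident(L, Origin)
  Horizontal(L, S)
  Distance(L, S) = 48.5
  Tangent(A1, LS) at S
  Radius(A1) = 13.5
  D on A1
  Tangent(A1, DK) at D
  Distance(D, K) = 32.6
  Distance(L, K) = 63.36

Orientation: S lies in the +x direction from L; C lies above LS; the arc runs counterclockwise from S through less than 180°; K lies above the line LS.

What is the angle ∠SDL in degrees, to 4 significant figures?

42.65°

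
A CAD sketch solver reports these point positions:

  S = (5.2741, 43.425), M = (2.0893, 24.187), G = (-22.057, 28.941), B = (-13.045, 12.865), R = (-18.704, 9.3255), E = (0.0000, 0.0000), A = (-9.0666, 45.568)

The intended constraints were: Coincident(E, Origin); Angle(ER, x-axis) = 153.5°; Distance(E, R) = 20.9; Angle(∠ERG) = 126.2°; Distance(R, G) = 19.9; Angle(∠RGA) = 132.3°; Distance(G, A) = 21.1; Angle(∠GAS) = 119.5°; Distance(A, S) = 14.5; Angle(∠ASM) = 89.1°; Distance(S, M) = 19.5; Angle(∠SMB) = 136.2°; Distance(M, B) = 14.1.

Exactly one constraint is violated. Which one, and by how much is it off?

Distance(M, B) = 14.1 — off by 4.80.

E = (0.00, 0.00) ✓; ER at 153.5° ✓; |ER| = 20.90 ✓; ∠ERG = 126.2° ✓; |RG| = 19.90 ✓; ∠RGA = 132.3° ✓; |GA| = 21.10 ✓; ∠GAS = 119.5° ✓; |AS| = 14.50 ✓; ∠ASM = 89.10° ✓; |SM| = 19.50 ✓; ∠SMB = 136.2° ✓; |MB| = 18.90 ✗.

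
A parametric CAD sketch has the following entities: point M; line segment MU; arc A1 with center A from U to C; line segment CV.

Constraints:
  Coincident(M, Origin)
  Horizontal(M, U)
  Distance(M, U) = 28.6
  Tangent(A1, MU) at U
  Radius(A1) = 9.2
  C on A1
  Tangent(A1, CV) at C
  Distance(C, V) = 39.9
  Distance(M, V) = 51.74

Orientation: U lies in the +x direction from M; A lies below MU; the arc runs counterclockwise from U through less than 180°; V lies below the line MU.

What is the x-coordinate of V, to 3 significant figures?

17.6

M is at the origin; M and U share the same y with |MU| = 28.6 and U on the +x side, so U = (28.6, 0.00). Since A1 is tangent to MU there, AU ⟂ MU, so A = U + (0, -9.2) = (28.6, -9.20). Since AC ⟂ CV (tangency), |AV| = √(9.2² + 39.9²) = 40.9 regardless of where C sits on A1. So V lies on both circle(M, 51.74) and circle(A, 40.9); the below-MU intersection is V = (17.6, -48.6). C is the foot of the tangent from V: C = (19.4, -8.79).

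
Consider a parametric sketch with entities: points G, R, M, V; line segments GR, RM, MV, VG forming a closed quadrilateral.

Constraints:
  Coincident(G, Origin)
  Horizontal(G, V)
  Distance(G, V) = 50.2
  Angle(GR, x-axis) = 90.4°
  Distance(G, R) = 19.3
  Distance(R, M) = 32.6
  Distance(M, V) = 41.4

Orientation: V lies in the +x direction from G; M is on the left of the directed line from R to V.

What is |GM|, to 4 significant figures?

45.16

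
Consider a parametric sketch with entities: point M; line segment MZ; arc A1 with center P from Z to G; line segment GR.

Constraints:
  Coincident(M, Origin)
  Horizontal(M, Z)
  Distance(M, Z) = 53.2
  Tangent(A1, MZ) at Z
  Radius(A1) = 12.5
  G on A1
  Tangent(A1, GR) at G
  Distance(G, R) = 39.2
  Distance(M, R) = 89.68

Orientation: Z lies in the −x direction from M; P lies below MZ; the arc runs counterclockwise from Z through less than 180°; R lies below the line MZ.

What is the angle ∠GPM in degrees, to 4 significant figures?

149.3°

Checks: |PZ| = 12.50 ✓; |PG| = 12.50 ✓; ∠(PG, GR) = 90.00° ✓; |GR| = 39.20 ✓; |MR| = 89.68 ✓.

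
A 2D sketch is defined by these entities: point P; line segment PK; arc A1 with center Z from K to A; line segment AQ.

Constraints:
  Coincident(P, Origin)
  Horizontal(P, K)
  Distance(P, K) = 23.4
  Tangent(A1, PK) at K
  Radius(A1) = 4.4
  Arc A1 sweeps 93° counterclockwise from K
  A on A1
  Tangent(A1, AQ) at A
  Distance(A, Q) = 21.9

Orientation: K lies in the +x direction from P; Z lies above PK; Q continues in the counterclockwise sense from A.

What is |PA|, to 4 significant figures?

28.18

P is at the origin; PK is horizontal with |PK| = 23.4 and K on the +x side, so K = (23.40, 0.000). A1 meets PK tangentially, so ZK is at right angles to PK, so Z = K + (0, 4.4) = (23.40, 4.400). On A1, K sits at bearing -90° from Z; a 93° counterclockwise sweep puts A at bearing 3°, so A = Z + 4.4·(cos 3°, sin 3°) = (27.79, 4.630). Then |PA| = |A − P| = 28.18.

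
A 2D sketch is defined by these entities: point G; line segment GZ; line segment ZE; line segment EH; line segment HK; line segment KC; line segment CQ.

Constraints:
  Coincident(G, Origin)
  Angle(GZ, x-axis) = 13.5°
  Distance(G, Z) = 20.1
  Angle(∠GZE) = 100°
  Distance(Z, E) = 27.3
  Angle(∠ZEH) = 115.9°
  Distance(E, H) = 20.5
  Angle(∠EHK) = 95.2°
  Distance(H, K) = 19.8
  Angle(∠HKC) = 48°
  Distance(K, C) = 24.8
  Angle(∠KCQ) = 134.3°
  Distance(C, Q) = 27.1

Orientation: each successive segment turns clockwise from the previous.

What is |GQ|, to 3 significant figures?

58.6

G is at the origin; GZ runs at 13.5° with length 20.1, so Z = (19.5, 4.69). ∠GZE = 100.0° gives ZE at -66.5° from the x-axis; with |ZE| = 27.3, E = (30.4, -20.3). ∠ZEH = 115.9° gives EH at -131° from the x-axis; with |EH| = 20.5, H = (17.1, -35.9). ∠EHK = 95.2° gives HK at 145° from the x-axis; with |HK| = 19.8, K = (0.950, -24.4). ∠HKC = 48.0° gives KC at 12.6° from the x-axis; with |KC| = 24.8, C = (25.2, -19.0). ∠KCQ = 134.3° gives CQ at -33.1° from the x-axis; with |CQ| = 27.1, Q = (47.9, -33.8). Then |GQ| = |Q − G| = 58.6.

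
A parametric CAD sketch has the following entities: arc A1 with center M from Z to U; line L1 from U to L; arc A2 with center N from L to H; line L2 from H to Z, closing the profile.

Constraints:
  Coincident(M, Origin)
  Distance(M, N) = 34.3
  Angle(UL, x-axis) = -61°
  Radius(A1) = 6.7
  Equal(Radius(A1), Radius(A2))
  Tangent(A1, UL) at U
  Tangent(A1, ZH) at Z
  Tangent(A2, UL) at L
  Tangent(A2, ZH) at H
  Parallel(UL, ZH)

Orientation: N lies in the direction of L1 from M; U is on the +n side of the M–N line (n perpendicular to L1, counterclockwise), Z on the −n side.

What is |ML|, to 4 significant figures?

34.95

The slot axis is L1's direction at -61.0°, so u = (cos -61.0°, sin -61.0°) = (0.4848, -0.8746) and n = (−sin -61.0°, cos -61.0°) = (0.8746, 0.4848). M is at the origin and N lies 34.3 along u from M, so N = 34.3·u = (16.63, -30.00). Tangency of A1 to both parallel lines with radius 6.7 puts U and Z at M ± 6.7·n: U = (5.860, 3.248), Z = (-5.860, -3.248). Equal radii place L and H the same way about N: L = N + 6.7·n = (22.49, -26.75), H = N − 6.7·n = (10.77, -33.25). Then |ML| = |L − M| = 34.95.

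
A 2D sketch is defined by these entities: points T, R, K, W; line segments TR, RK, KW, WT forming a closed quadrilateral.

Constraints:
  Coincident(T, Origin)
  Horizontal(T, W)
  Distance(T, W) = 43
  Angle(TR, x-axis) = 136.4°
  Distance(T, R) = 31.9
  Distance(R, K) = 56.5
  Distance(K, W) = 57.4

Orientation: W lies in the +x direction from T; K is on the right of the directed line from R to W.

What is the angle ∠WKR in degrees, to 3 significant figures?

75.4°

Checks: |RK| = 56.50 ✓; |KW| = 57.40 ✓.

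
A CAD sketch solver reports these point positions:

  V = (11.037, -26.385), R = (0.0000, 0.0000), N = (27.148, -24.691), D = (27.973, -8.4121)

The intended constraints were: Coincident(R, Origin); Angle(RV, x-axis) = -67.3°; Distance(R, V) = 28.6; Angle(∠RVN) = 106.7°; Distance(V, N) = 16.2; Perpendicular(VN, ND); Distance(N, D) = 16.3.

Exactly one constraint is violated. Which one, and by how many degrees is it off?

Perpendicular(VN, ND) — off by 8.90°.

R = (0.00, 0.00) ✓; RV at -67.30° ✓; |RV| = 28.60 ✓; ∠RVN = 106.7° ✓; |VN| = 16.20 ✓; ∠(VN, ND) = 81.10° ✗; |ND| = 16.30 ✓.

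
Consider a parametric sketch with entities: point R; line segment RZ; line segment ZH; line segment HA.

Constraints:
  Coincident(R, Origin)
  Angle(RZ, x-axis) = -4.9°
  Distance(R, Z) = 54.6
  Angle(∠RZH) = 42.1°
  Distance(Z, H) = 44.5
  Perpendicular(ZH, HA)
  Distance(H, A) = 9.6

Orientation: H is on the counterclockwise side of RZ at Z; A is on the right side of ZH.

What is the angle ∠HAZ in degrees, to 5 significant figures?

77.826°

R is at the origin; RZ runs at -4.9° with length 54.6, so Z = 54.6·(cos -4.9°, sin -4.9°) = (54.400, -4.6638). ∠RZH = 42.1°, so ZH runs at -4.9° + (180° − 42.1°) = 133.00° from the x-axis; with |ZH| = 44.5, H = Z + 44.5·(cos 133.00°, sin 133.00°) = (24.052, 27.881). ZH is perpendicular to HA; with |HA| = 9.6 on the right of ZH, A = H + 9.6·(0.73135, 0.68200) = (31.073, 34.429). Then cos ∠HAZ = AH·AZ / (|AH||AZ|), giving 77.826°.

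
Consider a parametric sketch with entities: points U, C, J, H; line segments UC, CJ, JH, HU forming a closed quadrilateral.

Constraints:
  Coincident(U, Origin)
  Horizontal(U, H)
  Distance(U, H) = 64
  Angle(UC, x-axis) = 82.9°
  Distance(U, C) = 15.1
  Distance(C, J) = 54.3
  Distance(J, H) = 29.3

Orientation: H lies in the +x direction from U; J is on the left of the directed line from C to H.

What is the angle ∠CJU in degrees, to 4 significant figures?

13.32°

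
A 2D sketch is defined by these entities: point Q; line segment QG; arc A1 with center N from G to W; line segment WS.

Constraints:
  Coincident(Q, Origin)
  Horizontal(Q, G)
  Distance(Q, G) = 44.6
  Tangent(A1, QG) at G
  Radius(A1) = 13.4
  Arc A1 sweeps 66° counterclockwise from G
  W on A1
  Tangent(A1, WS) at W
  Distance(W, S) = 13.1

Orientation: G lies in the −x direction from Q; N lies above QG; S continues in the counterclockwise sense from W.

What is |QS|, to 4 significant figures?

33.58

On A1, G sits at bearing -90° from N; a 66° counterclockwise sweep puts W at bearing -24°, so W = N + 13.4·(cos -24°, sin -24°) = (-32.36, 7.950). Tangency of A1 to WS means the radius NW is perpendicular to WS, so WS runs along (−sin -24°, cos -24°); with |WS| = 13.1, S = (-27.03, 19.92). Then |QS| = |S − Q| = 33.58.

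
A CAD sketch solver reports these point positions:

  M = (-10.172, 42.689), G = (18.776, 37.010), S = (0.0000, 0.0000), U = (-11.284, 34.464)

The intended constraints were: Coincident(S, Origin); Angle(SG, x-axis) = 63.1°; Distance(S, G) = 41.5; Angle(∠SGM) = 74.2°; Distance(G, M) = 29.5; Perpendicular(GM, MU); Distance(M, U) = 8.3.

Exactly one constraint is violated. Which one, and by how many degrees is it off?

Perpendicular(GM, MU) — off by 3.40°.

S = (0.00, 0.00) ✓; SG at 63.10° ✓; |SG| = 41.50 ✓; ∠SGM = 74.20° ✓; |GM| = 29.50 ✓; ∠(GM, MU) = 93.40° ✗; |MU| = 8.300 ✓.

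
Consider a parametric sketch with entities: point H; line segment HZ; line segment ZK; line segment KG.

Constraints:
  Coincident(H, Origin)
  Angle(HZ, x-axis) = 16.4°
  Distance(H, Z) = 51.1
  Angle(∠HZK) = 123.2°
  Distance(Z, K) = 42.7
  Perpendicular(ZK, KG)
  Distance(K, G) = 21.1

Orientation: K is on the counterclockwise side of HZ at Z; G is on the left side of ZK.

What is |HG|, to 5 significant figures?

73.924

H is at the origin; HZ runs at 16.4° with length 51.1, so Z = 51.1·(cos 16.4°, sin 16.4°) = (49.021, 14.428). ∠HZK = 123.2°, so ZK runs at 16.4° + (180° − 123.2°) = 73.200° from the x-axis; with |ZK| = 42.7, K = Z + 42.7·(cos 73.200°, sin 73.200°) = (61.363, 55.305). The perpendicularity gives KG at right angles to ZK; with |KG| = 21.1 on the left of ZK, G = K + 21.1·(-0.95732, 0.28903) = (41.163, 61.404). Then |HG| = |G − H| = 73.924.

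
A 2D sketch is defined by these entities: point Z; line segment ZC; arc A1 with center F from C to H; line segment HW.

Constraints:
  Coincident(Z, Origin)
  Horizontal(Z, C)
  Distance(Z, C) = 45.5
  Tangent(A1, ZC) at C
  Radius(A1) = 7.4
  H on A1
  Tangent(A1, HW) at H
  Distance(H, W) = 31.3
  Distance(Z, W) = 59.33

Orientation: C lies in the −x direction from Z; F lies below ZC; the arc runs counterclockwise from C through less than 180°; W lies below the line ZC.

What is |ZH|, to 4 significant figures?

53.46

Z is at the origin; ZC is horizontal with |ZC| = 45.5 and C on the −x side, so C = (-45.50, 0.000). Since A1 is tangent to ZC there, FC ⟂ ZC, so F = C + (0, -7.4) = (-45.50, -7.400). Since FH ⟂ HW (tangency), |FW| = √(7.4² + 31.3²) = 32.16 regardless of where H sits on A1. So W lies on both circle(Z, 59.33) and circle(F, 32.16); the below-ZC intersection is W = (-44.24, -39.54). H is the foot of the tangent from W: H = (-52.63, -9.384).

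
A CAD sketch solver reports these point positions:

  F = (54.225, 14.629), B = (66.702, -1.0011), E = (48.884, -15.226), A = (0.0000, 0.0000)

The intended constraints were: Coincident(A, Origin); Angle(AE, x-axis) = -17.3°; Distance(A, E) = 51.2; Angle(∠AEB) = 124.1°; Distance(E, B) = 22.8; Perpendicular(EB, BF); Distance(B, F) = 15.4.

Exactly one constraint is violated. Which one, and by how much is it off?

Distance(B, F) = 15.4 — off by 4.60.

A = (0.00, 0.00) ✓; AE at -17.30° ✓; |AE| = 51.20 ✓; ∠AEB = 124.1° ✓; |EB| = 22.80 ✓; ∠(EB, BF) = 90.00° ✓; |BF| = 20.00 ✗.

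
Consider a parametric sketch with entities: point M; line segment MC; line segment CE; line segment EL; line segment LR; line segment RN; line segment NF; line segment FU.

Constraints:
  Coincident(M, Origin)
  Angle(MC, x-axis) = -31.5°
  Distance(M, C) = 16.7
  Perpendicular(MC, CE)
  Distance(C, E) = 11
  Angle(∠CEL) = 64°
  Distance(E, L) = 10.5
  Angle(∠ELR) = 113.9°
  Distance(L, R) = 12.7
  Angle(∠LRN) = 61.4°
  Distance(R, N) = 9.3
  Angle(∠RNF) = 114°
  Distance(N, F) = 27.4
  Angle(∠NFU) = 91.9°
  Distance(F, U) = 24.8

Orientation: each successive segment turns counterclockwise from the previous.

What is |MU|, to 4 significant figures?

26.55

M is at the origin; MC runs at -31.5° with length 16.7, so C = (14.24, -8.726). MC is perpendicular to CE, so CE runs at 58.50°; with |CE| = 11.0, E = (19.99, 0.6533). ∠CEL = 64.0° gives EL at 174.5° from the x-axis; with |EL| = 10.5, L = (9.535, 1.660). ∠ELR = 113.9° gives LR at -119.4° from the x-axis; with |LR| = 12.7, R = (3.300, -9.405). ∠LRN = 61.4° gives RN at -0.8000° from the x-axis; with |RN| = 9.3, N = (12.60, -9.535). ∠RNF = 114.0° gives NF at 65.20° from the x-axis; with |NF| = 27.4, F = (24.09, 15.34). ∠NFU = 91.9° gives FU at 153.3° from the x-axis; with |FU| = 24.8, U = (1.937, 26.48). Then |MU| = |U − M| = 26.55.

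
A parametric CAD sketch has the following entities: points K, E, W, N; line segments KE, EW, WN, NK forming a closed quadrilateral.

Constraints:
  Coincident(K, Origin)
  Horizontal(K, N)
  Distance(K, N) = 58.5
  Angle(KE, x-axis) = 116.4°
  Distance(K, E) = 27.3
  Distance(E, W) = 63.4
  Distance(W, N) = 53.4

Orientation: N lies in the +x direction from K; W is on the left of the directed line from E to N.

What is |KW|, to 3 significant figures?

68.6

Checks: |EW| = 63.40 ✓; |WN| = 53.40 ✓.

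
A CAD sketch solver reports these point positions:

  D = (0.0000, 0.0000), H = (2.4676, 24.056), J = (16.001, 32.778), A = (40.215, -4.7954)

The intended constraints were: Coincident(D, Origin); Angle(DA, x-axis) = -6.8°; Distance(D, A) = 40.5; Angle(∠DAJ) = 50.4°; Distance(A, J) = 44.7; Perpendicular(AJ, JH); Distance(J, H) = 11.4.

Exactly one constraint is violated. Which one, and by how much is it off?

Distance(J, H) = 11.4 — off by 4.70.

D = (0.00, 0.00) ✓; DA at -6.800° ✓; |DA| = 40.50 ✓; ∠DAJ = 50.40° ✓; |AJ| = 44.70 ✓; ∠(AJ, JH) = 90.00° ✓; |JH| = 16.10 ✗.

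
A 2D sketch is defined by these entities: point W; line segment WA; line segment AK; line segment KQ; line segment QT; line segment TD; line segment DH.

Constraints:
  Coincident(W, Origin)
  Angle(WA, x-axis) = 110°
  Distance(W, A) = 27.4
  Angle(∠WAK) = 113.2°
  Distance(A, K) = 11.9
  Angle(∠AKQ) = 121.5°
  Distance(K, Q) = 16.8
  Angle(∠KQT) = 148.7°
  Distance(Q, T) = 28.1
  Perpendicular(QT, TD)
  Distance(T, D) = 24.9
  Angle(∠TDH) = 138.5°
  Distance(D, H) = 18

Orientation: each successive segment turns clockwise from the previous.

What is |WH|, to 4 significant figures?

8.754

W is at the origin; WA runs at 110.0° with length 27.4, so A = (-9.371, 25.75). ∠WAK = 113.2° gives AK at 43.20° from the x-axis; with |AK| = 11.9, K = (-0.6966, 33.89). ∠AKQ = 121.5° gives KQ at -15.30° from the x-axis; with |KQ| = 16.8, Q = (15.51, 29.46). ∠KQT = 148.7° gives QT at -46.60° from the x-axis; with |QT| = 28.1, T = (34.82, 9.044). QT ⟂ TD, so TD runs at -136.6°; with |TD| = 24.9, D = (16.72, -8.065). ∠TDH = 138.5° gives DH at -178.1° from the x-axis; with |DH| = 18.0, H = (-1.267, -8.661). Then |WH| = |H − W| = 8.754.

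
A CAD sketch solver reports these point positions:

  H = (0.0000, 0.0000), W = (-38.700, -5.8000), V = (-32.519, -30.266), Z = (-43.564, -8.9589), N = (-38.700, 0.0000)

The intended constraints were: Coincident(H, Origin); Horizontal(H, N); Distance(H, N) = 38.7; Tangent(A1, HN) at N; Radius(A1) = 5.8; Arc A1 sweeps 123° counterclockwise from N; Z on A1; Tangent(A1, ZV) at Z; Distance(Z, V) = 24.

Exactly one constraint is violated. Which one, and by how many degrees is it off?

Tangent(A1, ZV) at Z — off by 5.60°.

H = (0.00, 0.00) ✓; H.y = 0.00, N.y = 0.00 ✓; |HN| = 38.70 ✓; ∠(WN, NH) = 90.00° ✓; |WN| = 5.800 ✓; bearing(W→Z) − bearing(W→N) = 123.0° ✓; |WZ| = 5.800 ✓; ∠(WZ, ZV) = 95.60° ✗; |ZV| = 24.00 ✓.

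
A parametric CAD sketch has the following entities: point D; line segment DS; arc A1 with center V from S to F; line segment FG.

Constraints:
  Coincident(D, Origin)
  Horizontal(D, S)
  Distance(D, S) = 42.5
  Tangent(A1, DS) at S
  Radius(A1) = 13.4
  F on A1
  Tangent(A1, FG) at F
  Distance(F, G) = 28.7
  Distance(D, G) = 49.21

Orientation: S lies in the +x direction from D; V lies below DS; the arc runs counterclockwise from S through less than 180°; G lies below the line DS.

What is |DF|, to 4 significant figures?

31.68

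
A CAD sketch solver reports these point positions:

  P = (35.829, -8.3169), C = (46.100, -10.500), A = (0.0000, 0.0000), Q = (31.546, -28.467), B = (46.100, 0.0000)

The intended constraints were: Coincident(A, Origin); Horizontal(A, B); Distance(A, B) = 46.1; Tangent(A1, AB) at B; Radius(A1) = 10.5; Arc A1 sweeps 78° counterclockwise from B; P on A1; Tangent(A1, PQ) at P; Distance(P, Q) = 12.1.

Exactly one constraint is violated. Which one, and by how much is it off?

Distance(P, Q) = 12.1 — off by 8.50.

A = (0.00, 0.00) ✓; A.y = 0.00, B.y = 0.00 ✓; |AB| = 46.10 ✓; ∠(CB, BA) = 90.00° ✓; |CB| = 10.50 ✓; bearing(C→P) − bearing(C→B) = 78.00° ✓; |CP| = 10.50 ✓; ∠(CP, PQ) = 90.00° ✓; |PQ| = 20.60 ✗.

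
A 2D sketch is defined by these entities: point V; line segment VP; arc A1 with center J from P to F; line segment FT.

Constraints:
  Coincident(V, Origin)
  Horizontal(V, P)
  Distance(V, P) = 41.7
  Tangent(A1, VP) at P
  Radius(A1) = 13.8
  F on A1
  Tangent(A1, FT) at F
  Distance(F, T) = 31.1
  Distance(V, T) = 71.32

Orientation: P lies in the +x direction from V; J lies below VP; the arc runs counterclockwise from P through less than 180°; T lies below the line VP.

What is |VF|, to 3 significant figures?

40.3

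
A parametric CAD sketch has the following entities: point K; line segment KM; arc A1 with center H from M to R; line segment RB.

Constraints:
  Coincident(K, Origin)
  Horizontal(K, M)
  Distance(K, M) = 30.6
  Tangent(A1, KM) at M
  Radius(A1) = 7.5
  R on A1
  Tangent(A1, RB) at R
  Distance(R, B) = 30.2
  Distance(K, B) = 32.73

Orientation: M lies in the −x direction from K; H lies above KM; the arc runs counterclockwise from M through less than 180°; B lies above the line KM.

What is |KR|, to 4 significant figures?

24.26

Checks: |HM| = 7.500 ✓; |HR| = 7.500 ✓; ∠(HR, RB) = 90.00° ✓; |RB| = 30.20 ✓; |KB| = 32.73 ✓.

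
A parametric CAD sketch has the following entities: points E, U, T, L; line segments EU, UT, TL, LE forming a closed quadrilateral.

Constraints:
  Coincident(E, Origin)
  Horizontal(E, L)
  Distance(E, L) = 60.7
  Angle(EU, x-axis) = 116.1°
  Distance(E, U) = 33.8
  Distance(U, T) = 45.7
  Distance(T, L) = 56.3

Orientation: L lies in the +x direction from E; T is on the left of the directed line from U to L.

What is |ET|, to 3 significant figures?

53.8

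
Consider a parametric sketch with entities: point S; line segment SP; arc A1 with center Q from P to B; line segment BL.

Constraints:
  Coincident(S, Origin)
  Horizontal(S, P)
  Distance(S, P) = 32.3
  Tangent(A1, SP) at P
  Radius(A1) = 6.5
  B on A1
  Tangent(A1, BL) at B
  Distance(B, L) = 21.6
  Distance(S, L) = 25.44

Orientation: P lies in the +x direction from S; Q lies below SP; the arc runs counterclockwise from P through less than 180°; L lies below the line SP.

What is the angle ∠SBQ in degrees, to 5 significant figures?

151.82°

S is at the origin; SP is horizontal with |SP| = 32.3 and P on the +x side, so P = (32.300, 0.0000). Since A1 is tangent to SP there, QP ⟂ SP, so Q = P + (0, -6.5) = (32.300, -6.5000). Since QB ⟂ BL (tangency), |QL| = √(6.5² + 21.6²) = 22.557 regardless of where B sits on A1. So L lies on both circle(S, 25.44) and circle(Q, 22.557); the below-SP intersection is L = (14.779, -20.707). B is the foot of the tangent from L: B = (26.925, -2.8450).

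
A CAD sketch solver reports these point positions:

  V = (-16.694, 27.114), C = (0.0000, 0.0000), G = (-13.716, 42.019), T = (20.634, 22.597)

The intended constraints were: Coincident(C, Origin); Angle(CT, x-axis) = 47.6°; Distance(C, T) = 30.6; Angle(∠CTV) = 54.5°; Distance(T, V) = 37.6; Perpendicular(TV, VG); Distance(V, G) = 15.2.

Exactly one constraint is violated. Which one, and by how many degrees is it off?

Perpendicular(TV, VG) — off by 4.40°.

C = (0.00, 0.00) ✓; CT at 47.60° ✓; |CT| = 30.60 ✓; ∠CTV = 54.50° ✓; |TV| = 37.60 ✓; ∠(TV, VG) = 94.40° ✗; |VG| = 15.20 ✓.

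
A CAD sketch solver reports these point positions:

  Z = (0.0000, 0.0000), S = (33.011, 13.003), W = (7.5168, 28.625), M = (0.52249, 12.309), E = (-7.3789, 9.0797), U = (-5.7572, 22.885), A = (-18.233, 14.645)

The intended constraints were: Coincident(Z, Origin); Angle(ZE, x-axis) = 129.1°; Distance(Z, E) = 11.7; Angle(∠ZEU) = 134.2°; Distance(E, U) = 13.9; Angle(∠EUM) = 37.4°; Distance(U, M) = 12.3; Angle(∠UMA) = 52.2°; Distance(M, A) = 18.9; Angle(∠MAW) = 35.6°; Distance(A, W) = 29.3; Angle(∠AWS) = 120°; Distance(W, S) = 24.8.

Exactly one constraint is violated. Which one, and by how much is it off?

Distance(W, S) = 24.8 — off by 5.10.

Z = (0.00, 0.00) ✓; ZE at 129.1° ✓; |ZE| = 11.70 ✓; ∠ZEU = 134.2° ✓; |EU| = 13.90 ✓; ∠EUM = 37.40° ✓; |UM| = 12.30 ✓; ∠UMA = 52.20° ✓; |MA| = 18.90 ✓; ∠MAW = 35.60° ✓; |AW| = 29.30 ✓; ∠AWS = 120.0° ✓; |WS| = 29.90 ✗.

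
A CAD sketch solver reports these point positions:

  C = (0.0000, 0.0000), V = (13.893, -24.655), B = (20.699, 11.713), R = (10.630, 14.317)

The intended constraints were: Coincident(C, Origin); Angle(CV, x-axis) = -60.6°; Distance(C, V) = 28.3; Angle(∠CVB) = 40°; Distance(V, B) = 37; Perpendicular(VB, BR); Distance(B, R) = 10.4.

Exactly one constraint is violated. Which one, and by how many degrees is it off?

Perpendicular(VB, BR) — off by 3.90°.

C = (0.00, 0.00) ✓; CV at -60.60° ✓; |CV| = 28.30 ✓; ∠CVB = 40.00° ✓; |VB| = 37.00 ✓; ∠(VB, BR) = 86.10° ✗; |BR| = 10.40 ✓.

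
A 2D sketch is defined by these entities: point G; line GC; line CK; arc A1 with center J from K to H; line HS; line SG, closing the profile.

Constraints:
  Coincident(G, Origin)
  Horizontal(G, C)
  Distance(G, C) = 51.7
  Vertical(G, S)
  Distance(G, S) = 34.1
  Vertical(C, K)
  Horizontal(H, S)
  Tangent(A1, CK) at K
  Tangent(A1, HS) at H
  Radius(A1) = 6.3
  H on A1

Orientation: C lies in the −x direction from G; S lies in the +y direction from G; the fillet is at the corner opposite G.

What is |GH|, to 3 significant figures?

56.8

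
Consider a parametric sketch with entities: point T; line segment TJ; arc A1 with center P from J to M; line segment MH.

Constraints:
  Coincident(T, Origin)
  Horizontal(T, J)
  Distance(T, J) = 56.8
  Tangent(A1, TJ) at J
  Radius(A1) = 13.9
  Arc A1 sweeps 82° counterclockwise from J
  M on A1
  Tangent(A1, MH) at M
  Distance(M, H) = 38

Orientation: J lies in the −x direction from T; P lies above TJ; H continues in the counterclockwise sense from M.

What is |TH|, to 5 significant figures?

62.326

T is at the origin; T and J share the same y with |TJ| = 56.8 and J on the −x side, so J = (-56.800, 0.0000). Tangency of A1 to TJ means the radius PJ is perpendicular to TJ, so P = J + (0, 13.9) = (-56.800, 13.900). On A1, J sits at bearing -90° from P; an 82° counterclockwise sweep puts M at bearing -8°, so M = P + 13.9·(cos -8°, sin -8°) = (-43.035, 11.965). Tangency of A1 to MH means the radius PM is perpendicular to MH, so MH runs along (−sin -8°, cos -8°); with |MH| = 38.0, H = (-37.747, 49.596). Then |TH| = |H − T| = 62.326.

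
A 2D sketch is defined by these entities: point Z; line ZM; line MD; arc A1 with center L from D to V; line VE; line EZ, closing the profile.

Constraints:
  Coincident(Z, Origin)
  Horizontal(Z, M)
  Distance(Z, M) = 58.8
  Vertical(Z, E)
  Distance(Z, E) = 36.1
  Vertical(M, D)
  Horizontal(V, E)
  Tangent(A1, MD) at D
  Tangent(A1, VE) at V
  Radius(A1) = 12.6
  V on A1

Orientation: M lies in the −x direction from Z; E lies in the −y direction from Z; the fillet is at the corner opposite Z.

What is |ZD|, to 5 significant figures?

63.322

Z is at the origin; Z and M share the same y with |ZM| = 58.8 and M on the −x side, so M = (-58.800, 0.0000). ZE is vertical with |ZE| = 36.1 and E on the −y side, so E = (0.0000, -36.100). The virtual corner opposite Z is at (-58.800, -36.100). Since A1 is tangent to MD there, LD ⟂ MD and since A1 is tangent to VE there, LV ⟂ VE, with radius 12.6, so the center L sits 12.6 in from both sides at L = (-46.200, -23.500). That places the tangent points at D = (-58.800, -23.500) on MD and V = (-46.200, -36.100) on VE. Then |ZD| = |D − Z| = 63.322.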